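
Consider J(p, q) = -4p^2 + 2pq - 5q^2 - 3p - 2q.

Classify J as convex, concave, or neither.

J is quadratic, so its Hessian is the constant matrix H = [[-8, 2], [2, -10]].
det(H) = 76, tr(H) = -18.
det(H) > 0 and tr(H) < 0, so H is negative definite everywhere: concave.

concave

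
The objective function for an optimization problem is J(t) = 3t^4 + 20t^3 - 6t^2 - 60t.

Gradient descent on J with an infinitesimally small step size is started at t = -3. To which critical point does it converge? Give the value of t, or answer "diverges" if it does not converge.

-5

J'(t) = 12(t - 1)(t + 1)(t + 5), so J'(-3) = 192.
Gradient descent moves in the -J' direction, i.e. t is decreasing.
The nearest critical point in that direction is t = -5, where J'' = 288 > 0 (a local minimum). The iterate converges there.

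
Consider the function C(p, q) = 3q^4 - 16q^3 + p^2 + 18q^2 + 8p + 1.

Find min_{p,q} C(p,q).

-42

C(p,q) separates as A(p) + B(q) + 1, so its minimum is min A + min B + 1.
A'(p) = 2p + 8 vanishes at p ∈ {-4}; B'(q) = 12q(q - 3)(q - 1) vanishes at q ∈ {0, 1, 3}.
Local minima of A (where A''>0): A(-4)=-16. Local minima of B: B(0)=0, B(3)=-27.
So the global minimum of C is A(-4) + B(3) + 1 = -16 − 27 + 1 = -42, attained at (-4, 3).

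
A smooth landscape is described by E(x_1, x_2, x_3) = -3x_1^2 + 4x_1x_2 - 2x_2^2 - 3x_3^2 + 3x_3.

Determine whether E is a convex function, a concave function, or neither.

concave

E is quadratic, so its Hessian is the constant matrix H = [[-6, 4, 0], [4, -4, 0], [0, 0, -6]].
Leading principal minors: -6, 8, -48.
Signs alternate −, +, − ⇒ H ≺ 0 ⇒ concave.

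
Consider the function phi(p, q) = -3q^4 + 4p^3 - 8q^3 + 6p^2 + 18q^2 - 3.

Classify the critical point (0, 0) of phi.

local minimum

The mixed partial ∂²phi/∂p∂q is 0, so the Hessian at any point is diag(phi_pp, phi_qq) = diag(12(2p + 1), 12(-3q^2 - 4q + 3)).
At (0, 0): H = diag(12, 36).
Both eigenvalues are positive, so H is positive definite: a local minimum.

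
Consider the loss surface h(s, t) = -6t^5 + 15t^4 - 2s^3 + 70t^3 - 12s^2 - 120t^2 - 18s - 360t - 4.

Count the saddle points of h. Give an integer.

h separates as a function of s plus a function of t, so ∇h=0 decouples.
∂h/∂s = -6(s + 1)(s + 3) = 0 at s ∈ {-3, -1}; ∂h/∂t = -30(t - 3)(t - 2)(t + 1)(t + 2) = 0 at t ∈ {-2, -1, 2, 3}.
The Hessian is diagonal: diag(h_ss, h_tt). Second derivatives: h_ss(-3)=12, h_ss(-1)=-12; h_tt(-2)=600, h_tt(-1)=-360, h_tt(2)=360, h_tt(3)=-600.
Saddle points occur where the two diagonal entries have opposite signs: (-3, -1), (-3, 3), (-1, -2), (-1, 2). Count: 4.

4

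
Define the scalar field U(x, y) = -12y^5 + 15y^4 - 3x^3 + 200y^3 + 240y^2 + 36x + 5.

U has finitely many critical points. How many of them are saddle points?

U separates as a function of x plus a function of y, so ∇U=0 decouples.
∂U/∂x = -9(x - 2)(x + 2) = 0 at x ∈ {-2, 2}; ∂U/∂y = -60y(y - 4)(y + 1)(y + 2) = 0 at y ∈ {-2, -1, 0, 4}.
The Hessian is diagonal: diag(U_xx, U_yy). Second derivatives: U_xx(-2)=36, U_xx(2)=-36; U_yy(-2)=720, U_yy(-1)=-300, U_yy(0)=480, U_yy(4)=-7200.
Saddle points occur where the two diagonal entries have opposite signs: (-2, -1), (-2, 4), (2, -2), (2, 0). Count: 4.

4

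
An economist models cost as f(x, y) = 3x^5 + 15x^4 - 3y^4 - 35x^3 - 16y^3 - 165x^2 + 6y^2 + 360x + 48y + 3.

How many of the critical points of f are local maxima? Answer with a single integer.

f separates as a function of x plus a function of y, so ∇f=0 decouples.
∂f/∂x = 15(x - 2)(x - 1)(x + 3)(x + 4) = 0 at x ∈ {-4, -3, 1, 2}; ∂f/∂y = -12(y - 1)(y + 1)(y + 4) = 0 at y ∈ {-4, -1, 1}.
The Hessian is diagonal: diag(f_xx, f_yy). Second derivatives: f_xx(-4)=-450, f_xx(-3)=300, f_xx(1)=-300, f_xx(2)=450; f_yy(-4)=-180, f_yy(-1)=72, f_yy(1)=-120.
Local maxima occur where both diagonal entries negative: (-4, -4), (-4, 1), (1, -4), (1, 1). Count: 4.

4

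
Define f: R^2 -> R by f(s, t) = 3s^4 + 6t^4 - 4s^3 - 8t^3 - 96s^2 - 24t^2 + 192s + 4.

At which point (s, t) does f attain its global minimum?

(-4, 2)

f(s,t) separates as P(s) + Q(t) + 4, so its minimum is min P + min Q + 4.
P'(s) = 12(s - 4)(s - 1)(s + 4) vanishes at s ∈ {-4, 1, 4}; Q'(t) = 24t(t - 2)(t + 1) vanishes at t ∈ {-1, 0, 2}.
Local minima of P (where P''>0): P(-4)=-1280, P(4)=-256. Local minima of Q: Q(-1)=-10, Q(2)=-64.
So the global minimum of f is P(-4) + Q(2) + 4 = -1280 − 64 + 4 = -1340, attained at (-4, 2).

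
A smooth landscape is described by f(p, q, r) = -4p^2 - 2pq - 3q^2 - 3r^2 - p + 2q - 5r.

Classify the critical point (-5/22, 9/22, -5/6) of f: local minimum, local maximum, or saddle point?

The Hessian is constant: H = [[-8, -2, 0], [-2, -6, 0], [0, 0, -6]].
Leading principal minors: Δ₁ = -8, Δ₂ = 44, Δ₃ = -264.
The minors alternate sign starting negative (−, +, −), so H is negative definite: a local maximum.

local maximum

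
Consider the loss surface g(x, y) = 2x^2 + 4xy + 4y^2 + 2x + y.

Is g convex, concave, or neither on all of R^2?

convex

g is quadratic, so its Hessian is the constant matrix H = [[4, 4], [4, 8]].
det(H) = 16, tr(H) = 12.
det(H) > 0 and tr(H) > 0, so H is positive definite everywhere: convex.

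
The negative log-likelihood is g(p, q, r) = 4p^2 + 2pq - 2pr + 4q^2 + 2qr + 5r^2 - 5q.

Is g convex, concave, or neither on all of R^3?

convex

g is quadratic, so its Hessian is the constant matrix H = [[8, 2, -2], [2, 8, 2], [-2, 2, 10]].
Leading principal minors: 8, 60, 520.
All positive ⇒ H ≻ 0 ⇒ convex.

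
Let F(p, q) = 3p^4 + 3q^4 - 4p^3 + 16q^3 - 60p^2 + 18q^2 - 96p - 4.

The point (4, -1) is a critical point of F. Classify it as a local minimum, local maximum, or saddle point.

saddle point

The mixed partial ∂²F/∂p∂q is 0, so the Hessian at any point is diag(F_pp, F_qq) = diag(12(3p^2 - 2p - 10), 12(3q^2 + 8q + 3)).
At (4, -1): H = diag(360, -24).
The eigenvalues have opposite signs, so H is indefinite: a saddle point.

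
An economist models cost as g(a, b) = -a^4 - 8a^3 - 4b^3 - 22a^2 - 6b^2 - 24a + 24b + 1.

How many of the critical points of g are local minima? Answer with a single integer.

1

g separates as a function of a plus a function of b, so ∇g=0 decouples.
∂g/∂a = -4(a + 1)(a + 2)(a + 3) = 0 at a ∈ {-3, -2, -1}; ∂g/∂b = -12(b - 1)(b + 2) = 0 at b ∈ {-2, 1}.
The Hessian is diagonal: diag(g_aa, g_bb). Second derivatives: g_aa(-3)=-8, g_aa(-2)=4, g_aa(-1)=-8; g_bb(-2)=36, g_bb(1)=-36.
Local minima occur where both diagonal entries positive: (-2, -2). Count: 1.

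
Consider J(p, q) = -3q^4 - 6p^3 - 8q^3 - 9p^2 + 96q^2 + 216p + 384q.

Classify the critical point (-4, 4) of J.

The mixed partial ∂²J/∂p∂q is 0, so the Hessian at any point is diag(J_pp, J_qq) = diag(-18(2p + 1), 12(-3q^2 - 4q + 16)).
At (-4, 4): H = diag(126, -576).
The eigenvalues have opposite signs, so H is indefinite: a saddle point.

saddle point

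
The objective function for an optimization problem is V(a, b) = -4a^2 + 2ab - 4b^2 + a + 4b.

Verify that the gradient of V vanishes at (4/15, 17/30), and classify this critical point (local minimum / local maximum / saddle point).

∇V = (-8a + 2b + 1, 2a - 8b + 4); substituting (4/15, 17/30) gives ∇V = (0, 0), so (4/15, 17/30) is indeed a critical point.
The Hessian of V is constant: H = [[-8, 2], [2, -8]].
det(H) = (-8)·(-8) − 2² = 60.
det(H) > 0 and tr(H) = -16 < 0, so H is negative definite and the point is a local maximum.

local maximum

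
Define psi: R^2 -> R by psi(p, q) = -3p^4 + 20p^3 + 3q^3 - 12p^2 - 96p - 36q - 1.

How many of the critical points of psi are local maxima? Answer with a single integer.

psi separates as a function of p plus a function of q, so ∇psi=0 decouples.
∂psi/∂p = -12(p - 4)(p - 2)(p + 1) = 0 at p ∈ {-1, 2, 4}; ∂psi/∂q = 9(q - 2)(q + 2) = 0 at q ∈ {-2, 2}.
The Hessian is diagonal: diag(psi_pp, psi_qq). Second derivatives: psi_pp(-1)=-180, psi_pp(2)=72, psi_pp(4)=-120; psi_qq(-2)=-36, psi_qq(2)=36.
Local maxima occur where both diagonal entries negative: (-1, -2), (4, -2). Count: 2.

2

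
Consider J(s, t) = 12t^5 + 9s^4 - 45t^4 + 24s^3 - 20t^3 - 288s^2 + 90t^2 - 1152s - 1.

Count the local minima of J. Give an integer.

4

J separates as a function of s plus a function of t, so ∇J=0 decouples.
∂J/∂s = 36(s - 4)(s + 2)(s + 4) = 0 at s ∈ {-4, -2, 4}; ∂J/∂t = 60t(t - 3)(t - 1)(t + 1) = 0 at t ∈ {-1, 0, 1, 3}.
The Hessian is diagonal: diag(J_ss, J_tt). Second derivatives: J_ss(-4)=576, J_ss(-2)=-432, J_ss(4)=1728; J_tt(-1)=-480, J_tt(0)=180, J_tt(1)=-240, J_tt(3)=1440.
Local minima occur where both diagonal entries positive: (-4, 0), (-4, 3), (4, 0), (4, 3). Count: 4.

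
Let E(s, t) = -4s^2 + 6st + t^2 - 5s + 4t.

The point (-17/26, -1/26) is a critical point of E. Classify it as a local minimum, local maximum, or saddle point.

The Hessian of E is constant: H = [[-8, 6], [6, 2]].
det(H) = (-8)·2 − 6² = -52.
Since det(H) < 0, H is indefinite and the critical point is a saddle point.

saddle point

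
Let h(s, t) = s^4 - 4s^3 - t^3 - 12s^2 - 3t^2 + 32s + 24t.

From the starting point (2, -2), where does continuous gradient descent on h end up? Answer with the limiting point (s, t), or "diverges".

h is separable, so gradient descent decouples: s follows -∂h/∂s, t follows -∂h/∂t.
∂h/∂s = 4(s - 4)(s - 1)(s + 2); at s=2 this is -32, so s increases.
∂h/∂t = -3(t - 2)(t + 4); at t=-2 this is 24, so t decreases.
s converges to its nearest critical value 4 (a local min of the s-part); t converges to -4. The iterate converges to (4, -4).

(4, -4)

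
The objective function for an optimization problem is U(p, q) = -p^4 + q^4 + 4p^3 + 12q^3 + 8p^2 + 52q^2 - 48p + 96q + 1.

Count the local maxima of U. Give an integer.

2

U separates as a function of p plus a function of q, so ∇U=0 decouples.
∂U/∂p = -4(p - 3)(p - 2)(p + 2) = 0 at p ∈ {-2, 2, 3}; ∂U/∂q = 4(q + 2)(q + 3)(q + 4) = 0 at q ∈ {-4, -3, -2}.
The Hessian is diagonal: diag(U_pp, U_qq). Second derivatives: U_pp(-2)=-80, U_pp(2)=16, U_pp(3)=-20; U_qq(-4)=8, U_qq(-3)=-4, U_qq(-2)=8.
Local maxima occur where both diagonal entries negative: (-2, -3), (3, -3). Count: 2.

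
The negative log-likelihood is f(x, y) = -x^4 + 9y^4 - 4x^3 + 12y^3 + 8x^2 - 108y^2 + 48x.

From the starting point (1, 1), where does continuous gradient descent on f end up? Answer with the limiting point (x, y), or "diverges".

f is separable, so gradient descent decouples: x follows -∂f/∂x, y follows -∂f/∂y.
∂f/∂x = -4(x - 2)(x + 2)(x + 3); at x=1 this is 48, so x decreases.
∂f/∂y = 36y(y - 2)(y + 3); at y=1 this is -144, so y increases.
x converges to its nearest critical value -2 (a local min of the x-part); y converges to 2. The iterate converges to (-2, 2).

(-2, 2)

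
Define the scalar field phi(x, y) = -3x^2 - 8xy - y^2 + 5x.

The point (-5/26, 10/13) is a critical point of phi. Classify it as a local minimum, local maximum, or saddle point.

saddle point

The Hessian of phi is constant: H = [[-6, -8], [-8, -2]].
det(H) = (-6)·(-2) − (-8)² = -52.
Since det(H) < 0, H is indefinite and the critical point is a saddle point.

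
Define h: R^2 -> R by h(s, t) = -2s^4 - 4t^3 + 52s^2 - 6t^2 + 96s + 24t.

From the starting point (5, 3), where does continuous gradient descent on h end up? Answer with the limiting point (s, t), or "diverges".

diverges

h is separable, so gradient descent decouples: s follows -∂h/∂s, t follows -∂h/∂t.
∂h/∂s = -8(s - 4)(s + 1)(s + 3); at s=5 this is -384, so s increases.
∂h/∂t = -12(t - 1)(t + 2); at t=3 this is -120, so t increases.
The s-coordinate has no critical point in that direction and runs off to infinity.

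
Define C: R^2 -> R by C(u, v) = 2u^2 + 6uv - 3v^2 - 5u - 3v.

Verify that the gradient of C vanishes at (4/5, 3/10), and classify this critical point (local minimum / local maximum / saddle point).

∇C = (4u + 6v - 5, 6u - 6v - 3); substituting (4/5, 3/10) gives ∇C = (0, 0), so (4/5, 3/10) is indeed a critical point.
The Hessian of C is constant: H = [[4, 6], [6, -6]].
det(H) = 4·(-6) − 6² = -60.
Since det(H) < 0, H is indefinite and the critical point is a saddle point.

saddle point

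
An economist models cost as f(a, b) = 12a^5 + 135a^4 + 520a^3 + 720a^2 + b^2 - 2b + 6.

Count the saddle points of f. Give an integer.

f separates as a function of a plus a function of b, so ∇f=0 decouples.
∂f/∂a = 60a(a + 2)(a + 3)(a + 4) = 0 at a ∈ {-4, -3, -2, 0}; ∂f/∂b = 2(b - 1) = 0 at b ∈ {1}.
The Hessian is diagonal: diag(f_aa, f_bb). Second derivatives: f_aa(-4)=-480, f_aa(-3)=180, f_aa(-2)=-240, f_aa(0)=1440; f_bb(1)=2.
Saddle points occur where the two diagonal entries have opposite signs: (-4, 1), (-2, 1). Count: 2.

2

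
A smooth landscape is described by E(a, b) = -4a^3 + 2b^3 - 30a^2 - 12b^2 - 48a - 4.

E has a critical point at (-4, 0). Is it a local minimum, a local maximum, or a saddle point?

The mixed partial ∂²E/∂a∂b is 0, so the Hessian at any point is diag(E_aa, E_bb) = diag(-12(2a + 5), 12(b - 2)).
At (-4, 0): H = diag(36, -24).
The eigenvalues have opposite signs, so H is indefinite: a saddle point.

saddle point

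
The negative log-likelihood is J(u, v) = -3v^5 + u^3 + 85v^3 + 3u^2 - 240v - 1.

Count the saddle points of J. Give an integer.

J separates as a function of u plus a function of v, so ∇J=0 decouples.
∂J/∂u = 3u(u + 2) = 0 at u ∈ {-2, 0}; ∂J/∂v = -15(v - 4)(v - 1)(v + 1)(v + 4) = 0 at v ∈ {-4, -1, 1, 4}.
The Hessian is diagonal: diag(J_uu, J_vv). Second derivatives: J_uu(-2)=-6, J_uu(0)=6; J_vv(-4)=1800, J_vv(-1)=-450, J_vv(1)=450, J_vv(4)=-1800.
Saddle points occur where the two diagonal entries have opposite signs: (-2, -4), (-2, 1), (0, -1), (0, 4). Count: 4.

4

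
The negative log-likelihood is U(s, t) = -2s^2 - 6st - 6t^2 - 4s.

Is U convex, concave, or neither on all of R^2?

concave

U is quadratic, so its Hessian is the constant matrix H = [[-4, -6], [-6, -12]].
det(H) = 12, tr(H) = -16.
det(H) > 0 and tr(H) < 0, so H is negative definite everywhere: concave.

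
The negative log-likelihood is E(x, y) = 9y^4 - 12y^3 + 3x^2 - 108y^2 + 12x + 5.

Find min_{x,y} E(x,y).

E(x,y) separates as P(x) + Q(y) + 5, so its minimum is min P + min Q + 5.
P'(x) = 6x + 12 vanishes at x ∈ {-2}; Q'(y) = 36y(y - 3)(y + 2) vanishes at y ∈ {-2, 0, 3}.
Local minima of P (where P''>0): P(-2)=-12. Local minima of Q: Q(-2)=-192, Q(3)=-567.
So the global minimum of E is P(-2) + Q(3) + 5 = -12 − 567 + 5 = -574, attained at (-2, 3).

-574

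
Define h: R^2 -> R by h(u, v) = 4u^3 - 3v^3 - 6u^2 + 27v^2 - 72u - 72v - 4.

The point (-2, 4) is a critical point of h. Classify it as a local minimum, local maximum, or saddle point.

The mixed partial ∂²h/∂u∂v is 0, so the Hessian at any point is diag(h_uu, h_vv) = diag(12(2u - 1), 18(-v + 3)).
At (-2, 4): H = diag(-60, -18).
Both eigenvalues are negative, so H is negative definite: a local maximum.

local maximum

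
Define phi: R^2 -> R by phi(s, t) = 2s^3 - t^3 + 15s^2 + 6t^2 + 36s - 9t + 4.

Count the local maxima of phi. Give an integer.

phi separates as a function of s plus a function of t, so ∇phi=0 decouples.
∂phi/∂s = 6(s + 2)(s + 3) = 0 at s ∈ {-3, -2}; ∂phi/∂t = -3(t - 3)(t - 1) = 0 at t ∈ {1, 3}.
The Hessian is diagonal: diag(phi_ss, phi_tt). Second derivatives: phi_ss(-3)=-6, phi_ss(-2)=6; phi_tt(1)=6, phi_tt(3)=-6.
Local maxima occur where both diagonal entries negative: (-3, 3). Count: 1.

1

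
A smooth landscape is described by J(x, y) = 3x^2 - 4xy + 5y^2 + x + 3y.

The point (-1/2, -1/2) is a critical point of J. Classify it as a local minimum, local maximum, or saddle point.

local minimum

The Hessian of J is constant: H = [[6, -4], [-4, 10]].
det(H) = 6·10 − (-4)² = 44.
det(H) > 0 and tr(H) = 16 > 0, so H is positive definite and the point is a local minimum.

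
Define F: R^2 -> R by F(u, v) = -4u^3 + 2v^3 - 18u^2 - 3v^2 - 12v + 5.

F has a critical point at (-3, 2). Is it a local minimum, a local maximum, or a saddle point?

local minimum

The mixed partial ∂²F/∂u∂v is 0, so the Hessian at any point is diag(F_uu, F_vv) = diag(-12(2u + 3), 6(2v - 1)).
At (-3, 2): H = diag(36, 18).
Both eigenvalues are positive, so H is positive definite: a local minimum.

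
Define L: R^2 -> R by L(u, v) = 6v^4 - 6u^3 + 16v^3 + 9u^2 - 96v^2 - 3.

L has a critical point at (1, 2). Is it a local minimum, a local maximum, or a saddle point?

saddle point

The mixed partial ∂²L/∂u∂v is 0, so the Hessian at any point is diag(L_uu, L_vv) = diag(18(-2u + 1), 24(3v^2 + 4v - 8)).
At (1, 2): H = diag(-18, 288).
The eigenvalues have opposite signs, so H is indefinite: a saddle point.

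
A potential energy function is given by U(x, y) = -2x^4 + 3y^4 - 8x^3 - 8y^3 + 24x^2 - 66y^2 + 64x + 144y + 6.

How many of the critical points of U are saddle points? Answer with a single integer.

5

U separates as a function of x plus a function of y, so ∇U=0 decouples.
∂U/∂x = -8(x - 2)(x + 1)(x + 4) = 0 at x ∈ {-4, -1, 2}; ∂U/∂y = 12(y - 4)(y - 1)(y + 3) = 0 at y ∈ {-3, 1, 4}.
The Hessian is diagonal: diag(U_xx, U_yy). Second derivatives: U_xx(-4)=-144, U_xx(-1)=72, U_xx(2)=-144; U_yy(-3)=336, U_yy(1)=-144, U_yy(4)=252.
Saddle points occur where the two diagonal entries have opposite signs: (-4, -3), (-4, 4), (-1, 1), (2, -3), (2, 4). Count: 5.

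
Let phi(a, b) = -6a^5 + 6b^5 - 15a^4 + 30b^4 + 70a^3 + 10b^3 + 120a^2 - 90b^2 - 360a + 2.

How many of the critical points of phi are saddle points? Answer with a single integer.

8

phi separates as a function of a plus a function of b, so ∇phi=0 decouples.
∂phi/∂a = -30(a - 2)(a - 1)(a + 2)(a + 3) = 0 at a ∈ {-3, -2, 1, 2}; ∂phi/∂b = 30b(b - 1)(b + 2)(b + 3) = 0 at b ∈ {-3, -2, 0, 1}.
The Hessian is diagonal: diag(phi_aa, phi_bb). Second derivatives: phi_aa(-3)=600, phi_aa(-2)=-360, phi_aa(1)=360, phi_aa(2)=-600; phi_bb(-3)=-360, phi_bb(-2)=180, phi_bb(0)=-180, phi_bb(1)=360.
Saddle points occur where the two diagonal entries have opposite signs: (-3, -3), (-3, 0), (-2, -2), (-2, 1), (1, -3), (1, 0), (2, -2), (2, 1). Count: 8.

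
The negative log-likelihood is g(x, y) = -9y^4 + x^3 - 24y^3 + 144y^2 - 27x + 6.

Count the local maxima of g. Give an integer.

g separates as a function of x plus a function of y, so ∇g=0 decouples.
∂g/∂x = 3(x - 3)(x + 3) = 0 at x ∈ {-3, 3}; ∂g/∂y = -36y(y - 2)(y + 4) = 0 at y ∈ {-4, 0, 2}.
The Hessian is diagonal: diag(g_xx, g_yy). Second derivatives: g_xx(-3)=-18, g_xx(3)=18; g_yy(-4)=-864, g_yy(0)=288, g_yy(2)=-432.
Local maxima occur where both diagonal entries negative: (-3, -4), (-3, 2). Count: 2.

2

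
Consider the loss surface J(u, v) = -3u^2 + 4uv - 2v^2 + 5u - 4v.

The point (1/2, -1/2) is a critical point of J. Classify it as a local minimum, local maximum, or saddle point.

local maximum

The Hessian of J is constant: H = [[-6, 4], [4, -4]].
det(H) = (-6)·(-4) − 4² = 8.
det(H) > 0 and tr(H) = -10 < 0, so H is negative definite and the point is a local maximum.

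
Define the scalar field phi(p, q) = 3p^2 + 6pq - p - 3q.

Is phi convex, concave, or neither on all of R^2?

phi is quadratic, so its Hessian is the constant matrix H = [[6, 6], [6, 0]].
det(H) = -36, tr(H) = 6.
det(H) < 0, so H is indefinite: neither convex nor concave.

neither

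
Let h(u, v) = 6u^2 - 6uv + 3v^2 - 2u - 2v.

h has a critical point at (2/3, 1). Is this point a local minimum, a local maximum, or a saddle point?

The Hessian of h is constant: H = [[12, -6], [-6, 6]].
det(H) = 12·6 − (-6)² = 36.
det(H) > 0 and tr(H) = 18 > 0, so H is positive definite and the point is a local minimum.

local minimum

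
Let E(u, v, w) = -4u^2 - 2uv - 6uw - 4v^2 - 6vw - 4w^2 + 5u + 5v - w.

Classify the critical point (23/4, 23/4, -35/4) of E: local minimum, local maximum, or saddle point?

The Hessian is constant: H = [[-8, -2, -6], [-2, -8, -6], [-6, -6, -8]].
Leading principal minors: Δ₁ = -8, Δ₂ = 60, Δ₃ = -48.
The minors alternate sign starting negative (−, +, −), so H is negative definite: a local maximum.

local maximum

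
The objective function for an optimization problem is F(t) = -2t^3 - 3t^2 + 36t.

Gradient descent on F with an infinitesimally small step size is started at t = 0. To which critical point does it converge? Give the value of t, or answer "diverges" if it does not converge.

F'(t) = -6(t - 2)(t + 3), so F'(0) = 36.
Gradient descent moves in the -F' direction, i.e. t is decreasing.
The nearest critical point in that direction is t = -3, where F'' = 30 > 0 (a local minimum). The iterate converges there.

-3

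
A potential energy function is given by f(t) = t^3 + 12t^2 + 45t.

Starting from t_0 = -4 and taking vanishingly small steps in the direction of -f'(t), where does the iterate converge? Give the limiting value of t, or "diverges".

f'(t) = 3(t + 3)(t + 5), so f'(-4) = -3.
Gradient descent moves in the -f' direction, i.e. t is increasing.
The nearest critical point in that direction is t = -3, where f'' = 6 > 0 (a local minimum). The iterate converges there.

-3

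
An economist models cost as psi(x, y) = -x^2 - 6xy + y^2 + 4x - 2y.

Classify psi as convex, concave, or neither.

psi is quadratic, so its Hessian is the constant matrix H = [[-2, -6], [-6, 2]].
det(H) = -40, tr(H) = 0.
det(H) < 0, so H is indefinite: neither convex nor concave.

neither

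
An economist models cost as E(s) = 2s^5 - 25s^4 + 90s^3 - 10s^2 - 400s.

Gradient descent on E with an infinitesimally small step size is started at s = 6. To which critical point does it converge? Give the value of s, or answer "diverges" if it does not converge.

E'(s) = 10(s - 5)(s - 4)(s - 2)(s + 1), so E'(6) = 560.
Gradient descent moves in the -E' direction, i.e. s is decreasing.
The nearest critical point in that direction is s = 5, where E'' = 180 > 0 (a local minimum). The iterate converges there.

5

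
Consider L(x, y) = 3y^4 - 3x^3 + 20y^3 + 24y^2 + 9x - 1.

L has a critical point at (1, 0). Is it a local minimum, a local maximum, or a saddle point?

The mixed partial ∂²L/∂x∂y is 0, so the Hessian at any point is diag(L_xx, L_yy) = diag(-18x, 12(3y^2 + 10y + 4)).
At (1, 0): H = diag(-18, 48).
The eigenvalues have opposite signs, so H is indefinite: a saddle point.

saddle point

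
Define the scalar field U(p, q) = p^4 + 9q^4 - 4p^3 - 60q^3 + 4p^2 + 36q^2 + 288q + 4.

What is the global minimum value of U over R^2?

U(p,q) separates as A(p) + B(q) + 4, so its minimum is min A + min B + 4.
A'(p) = 4p(p - 2)(p - 1) vanishes at p ∈ {0, 1, 2}; B'(q) = 36(q - 4)(q - 2)(q + 1) vanishes at q ∈ {-1, 2, 4}.
Local minima of A (where A''>0): A(0)=0, A(2)=0. Local minima of B: B(-1)=-183, B(4)=192.
So the global minimum of U is A(0) + B(-1) + 4 = 0 − 183 + 4 = -179, attained at (0, -1).

-179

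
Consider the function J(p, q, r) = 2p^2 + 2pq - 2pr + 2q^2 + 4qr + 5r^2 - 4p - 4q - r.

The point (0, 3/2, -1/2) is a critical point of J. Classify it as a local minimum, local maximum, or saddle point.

local minimum

The Hessian is constant: H = [[4, 2, -2], [2, 4, 4], [-2, 4, 10]].
Leading principal minors: Δ₁ = 4, Δ₂ = 12, Δ₃ = 8.
All leading minors are positive, so H is positive definite: a local minimum.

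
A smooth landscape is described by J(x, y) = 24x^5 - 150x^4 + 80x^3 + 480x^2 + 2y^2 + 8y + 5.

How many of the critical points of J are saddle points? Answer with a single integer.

J separates as a function of x plus a function of y, so ∇J=0 decouples.
∂J/∂x = 120x(x - 4)(x - 2)(x + 1) = 0 at x ∈ {-1, 0, 2, 4}; ∂J/∂y = 4(y + 2) = 0 at y ∈ {-2}.
The Hessian is diagonal: diag(J_xx, J_yy). Second derivatives: J_xx(-1)=-1800, J_xx(0)=960, J_xx(2)=-1440, J_xx(4)=4800; J_yy(-2)=4.
Saddle points occur where the two diagonal entries have opposite signs: (-1, -2), (2, -2). Count: 2.

2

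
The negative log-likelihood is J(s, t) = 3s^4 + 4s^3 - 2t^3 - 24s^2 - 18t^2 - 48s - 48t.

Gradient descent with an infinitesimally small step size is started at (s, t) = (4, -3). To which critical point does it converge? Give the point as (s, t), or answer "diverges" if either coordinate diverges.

J is separable, so gradient descent decouples: s follows -∂J/∂s, t follows -∂J/∂t.
∂J/∂s = 12(s - 2)(s + 1)(s + 2); at s=4 this is 720, so s decreases.
∂J/∂t = -6(t + 2)(t + 4); at t=-3 this is 6, so t decreases.
s converges to its nearest critical value 2 (a local min of the s-part); t converges to -4. The iterate converges to (2, -4).

(2, -4)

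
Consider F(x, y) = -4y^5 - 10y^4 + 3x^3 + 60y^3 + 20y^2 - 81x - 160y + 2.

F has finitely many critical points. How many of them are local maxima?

2

F separates as a function of x plus a function of y, so ∇F=0 decouples.
∂F/∂x = 9(x - 3)(x + 3) = 0 at x ∈ {-3, 3}; ∂F/∂y = -20(y - 2)(y - 1)(y + 1)(y + 4) = 0 at y ∈ {-4, -1, 1, 2}.
The Hessian is diagonal: diag(F_xx, F_yy). Second derivatives: F_xx(-3)=-54, F_xx(3)=54; F_yy(-4)=1800, F_yy(-1)=-360, F_yy(1)=200, F_yy(2)=-360.
Local maxima occur where both diagonal entries negative: (-3, -1), (-3, 2). Count: 2.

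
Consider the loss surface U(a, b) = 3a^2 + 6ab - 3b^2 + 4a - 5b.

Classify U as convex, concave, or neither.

neither

U is quadratic, so its Hessian is the constant matrix H = [[6, 6], [6, -6]].
det(H) = -72, tr(H) = 0.
det(H) < 0, so H is indefinite: neither convex nor concave.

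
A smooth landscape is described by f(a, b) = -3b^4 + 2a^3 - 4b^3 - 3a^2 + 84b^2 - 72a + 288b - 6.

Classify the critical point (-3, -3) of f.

local maximum

The mixed partial ∂²f/∂a∂b is 0, so the Hessian at any point is diag(f_aa, f_bb) = diag(6(2a - 1), 12(-3b^2 - 2b + 14)).
At (-3, -3): H = diag(-42, -84).
Both eigenvalues are negative, so H is negative definite: a local maximum.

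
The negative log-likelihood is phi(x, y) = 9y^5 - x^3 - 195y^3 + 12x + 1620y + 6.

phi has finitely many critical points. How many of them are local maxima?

phi separates as a function of x plus a function of y, so ∇phi=0 decouples.
∂phi/∂x = -3(x - 2)(x + 2) = 0 at x ∈ {-2, 2}; ∂phi/∂y = 45(y - 3)(y - 2)(y + 2)(y + 3) = 0 at y ∈ {-3, -2, 2, 3}.
The Hessian is diagonal: diag(phi_xx, phi_yy). Second derivatives: phi_xx(-2)=12, phi_xx(2)=-12; phi_yy(-3)=-1350, phi_yy(-2)=900, phi_yy(2)=-900, phi_yy(3)=1350.
Local maxima occur where both diagonal entries negative: (2, -3), (2, 2). Count: 2.

2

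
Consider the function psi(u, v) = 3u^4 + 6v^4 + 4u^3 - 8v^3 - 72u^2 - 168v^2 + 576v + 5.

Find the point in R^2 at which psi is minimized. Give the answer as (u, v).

(-4, -4)

psi(u,v) separates as P(u) + Q(v) + 5, so its minimum is min P + min Q + 5.
P'(u) = 12u(u - 3)(u + 4) vanishes at u ∈ {-4, 0, 3}; Q'(v) = 24(v - 3)(v - 2)(v + 4) vanishes at v ∈ {-4, 2, 3}.
Local minima of P (where P''>0): P(-4)=-640, P(3)=-297. Local minima of Q: Q(-4)=-2944, Q(3)=486.
So the global minimum of psi is P(-4) + Q(-4) + 5 = -640 − 2944 + 5 = -3579, attained at (-4, -4).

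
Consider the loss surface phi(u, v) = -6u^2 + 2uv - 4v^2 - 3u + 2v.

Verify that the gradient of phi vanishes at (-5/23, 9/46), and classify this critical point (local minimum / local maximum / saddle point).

∇phi = (-12u + 2v - 3, 2u - 8v + 2); substituting (-5/23, 9/46) gives ∇phi = (0, 0), so (-5/23, 9/46) is indeed a critical point.
The Hessian of phi is constant: H = [[-12, 2], [2, -8]].
det(H) = (-12)·(-8) − 2² = 92.
det(H) > 0 and tr(H) = -20 < 0, so H is negative definite and the point is a local maximum.

local maximum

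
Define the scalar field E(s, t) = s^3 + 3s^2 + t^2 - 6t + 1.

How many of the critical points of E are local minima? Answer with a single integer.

1

E separates as a function of s plus a function of t, so ∇E=0 decouples.
∂E/∂s = 3s(s + 2) = 0 at s ∈ {-2, 0}; ∂E/∂t = 2(t - 3) = 0 at t ∈ {3}.
The Hessian is diagonal: diag(E_ss, E_tt). Second derivatives: E_ss(-2)=-6, E_ss(0)=6; E_tt(3)=2.
Local minima occur where both diagonal entries positive: (0, 3). Count: 1.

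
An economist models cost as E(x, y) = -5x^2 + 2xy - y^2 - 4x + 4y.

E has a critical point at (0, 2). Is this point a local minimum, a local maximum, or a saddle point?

local maximum

The Hessian of E is constant: H = [[-10, 2], [2, -2]].
det(H) = (-10)·(-2) − 2² = 16.
det(H) > 0 and tr(H) = -12 < 0, so H is negative definite and the point is a local maximum.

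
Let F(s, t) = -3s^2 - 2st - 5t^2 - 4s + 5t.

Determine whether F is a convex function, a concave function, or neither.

F is quadratic, so its Hessian is the constant matrix H = [[-6, -2], [-2, -10]].
det(H) = 56, tr(H) = -16.
det(H) > 0 and tr(H) < 0, so H is negative definite everywhere: concave.

concave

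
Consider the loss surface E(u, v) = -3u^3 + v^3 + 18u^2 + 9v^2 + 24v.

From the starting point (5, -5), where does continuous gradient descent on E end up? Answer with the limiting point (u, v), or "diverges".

diverges

E is separable, so gradient descent decouples: u follows -∂E/∂u, v follows -∂E/∂v.
∂E/∂u = -9u(u - 4); at u=5 this is -45, so u increases.
∂E/∂v = 3(v + 2)(v + 4); at v=-5 this is 9, so v decreases.
The u-coordinate has no critical point in that direction and runs off to infinity.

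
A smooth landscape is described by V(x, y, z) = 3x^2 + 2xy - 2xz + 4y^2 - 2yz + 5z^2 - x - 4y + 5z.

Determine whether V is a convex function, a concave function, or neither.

V is quadratic, so its Hessian is the constant matrix H = [[6, 2, -2], [2, 8, -2], [-2, -2, 10]].
Leading principal minors: 6, 44, 400.
All positive ⇒ H ≻ 0 ⇒ convex.

convex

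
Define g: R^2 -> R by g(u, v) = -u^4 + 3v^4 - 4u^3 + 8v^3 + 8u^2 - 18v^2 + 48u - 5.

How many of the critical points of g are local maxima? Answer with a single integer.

2

g separates as a function of u plus a function of v, so ∇g=0 decouples.
∂g/∂u = -4(u - 2)(u + 2)(u + 3) = 0 at u ∈ {-3, -2, 2}; ∂g/∂v = 12v(v - 1)(v + 3) = 0 at v ∈ {-3, 0, 1}.
The Hessian is diagonal: diag(g_uu, g_vv). Second derivatives: g_uu(-3)=-20, g_uu(-2)=16, g_uu(2)=-80; g_vv(-3)=144, g_vv(0)=-36, g_vv(1)=48.
Local maxima occur where both diagonal entries negative: (-3, 0), (2, 0). Count: 2.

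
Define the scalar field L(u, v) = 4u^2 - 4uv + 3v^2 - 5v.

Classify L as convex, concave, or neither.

L is quadratic, so its Hessian is the constant matrix H = [[8, -4], [-4, 6]].
det(H) = 32, tr(H) = 14.
det(H) > 0 and tr(H) > 0, so H is positive definite everywhere: convex.

convex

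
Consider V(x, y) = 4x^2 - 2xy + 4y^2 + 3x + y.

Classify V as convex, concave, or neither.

V is quadratic, so its Hessian is the constant matrix H = [[8, -2], [-2, 8]].
det(H) = 60, tr(H) = 16.
det(H) > 0 and tr(H) > 0, so H is positive definite everywhere: convex.

convex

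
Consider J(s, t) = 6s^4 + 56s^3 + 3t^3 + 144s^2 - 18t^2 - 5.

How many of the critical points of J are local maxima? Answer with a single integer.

J separates as a function of s plus a function of t, so ∇J=0 decouples.
∂J/∂s = 24s(s + 3)(s + 4) = 0 at s ∈ {-4, -3, 0}; ∂J/∂t = 9t(t - 4) = 0 at t ∈ {0, 4}.
The Hessian is diagonal: diag(J_ss, J_tt). Second derivatives: J_ss(-4)=96, J_ss(-3)=-72, J_ss(0)=288; J_tt(0)=-36, J_tt(4)=36.
Local maxima occur where both diagonal entries negative: (-3, 0). Count: 1.

1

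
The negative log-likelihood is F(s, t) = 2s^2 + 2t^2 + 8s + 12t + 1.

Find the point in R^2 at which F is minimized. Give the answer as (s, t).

F(s,t) separates as P(s) + Q(t) + 1, so its minimum is min P + min Q + 1.
P'(s) = 4s + 8 vanishes at s ∈ {-2}; Q'(t) = 4(t + 3) vanishes at t ∈ {-3}.
Local minima of P (where P''>0): P(-2)=-8. Local minima of Q: Q(-3)=-18.
So the global minimum of F is P(-2) + Q(-3) + 1 = -8 − 18 + 1 = -25, attained at (-2, -3).

(-2, -3)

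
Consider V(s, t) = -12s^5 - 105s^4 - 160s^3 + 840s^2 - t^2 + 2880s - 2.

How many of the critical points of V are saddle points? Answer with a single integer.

V separates as a function of s plus a function of t, so ∇V=0 decouples.
∂V/∂s = -60(s - 2)(s + 2)(s + 3)(s + 4) = 0 at s ∈ {-4, -3, -2, 2}; ∂V/∂t = -2t = 0 at t ∈ {0}.
The Hessian is diagonal: diag(V_ss, V_tt). Second derivatives: V_ss(-4)=720, V_ss(-3)=-300, V_ss(-2)=480, V_ss(2)=-7200; V_tt(0)=-2.
Saddle points occur where the two diagonal entries have opposite signs: (-4, 0), (-2, 0). Count: 2.

2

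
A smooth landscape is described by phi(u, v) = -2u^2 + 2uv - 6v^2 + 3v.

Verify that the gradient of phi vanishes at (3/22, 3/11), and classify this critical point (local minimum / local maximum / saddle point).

local maximum

∇phi = (-4u + 2v, 2u - 12v + 3); substituting (3/22, 3/11) gives ∇phi = (0, 0), so (3/22, 3/11) is indeed a critical point.
The Hessian of phi is constant: H = [[-4, 2], [2, -12]].
det(H) = (-4)·(-12) − 2² = 44.
det(H) > 0 and tr(H) = -16 < 0, so H is negative definite and the point is a local maximum.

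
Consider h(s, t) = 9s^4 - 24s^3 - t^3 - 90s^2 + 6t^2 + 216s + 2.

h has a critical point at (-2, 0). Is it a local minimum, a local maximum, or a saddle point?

The mixed partial ∂²h/∂s∂t is 0, so the Hessian at any point is diag(h_ss, h_tt) = diag(36(3s^2 - 4s - 5), 6(-t + 2)).
At (-2, 0): H = diag(540, 12).
Both eigenvalues are positive, so H is positive definite: a local minimum.

local minimum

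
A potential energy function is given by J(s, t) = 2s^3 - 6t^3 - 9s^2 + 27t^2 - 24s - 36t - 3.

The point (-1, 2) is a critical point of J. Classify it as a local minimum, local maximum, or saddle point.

The mixed partial ∂²J/∂s∂t is 0, so the Hessian at any point is diag(J_ss, J_tt) = diag(6(2s - 3), 18(-2t + 3)).
At (-1, 2): H = diag(-30, -18).
Both eigenvalues are negative, so H is negative definite: a local maximum.

local maximum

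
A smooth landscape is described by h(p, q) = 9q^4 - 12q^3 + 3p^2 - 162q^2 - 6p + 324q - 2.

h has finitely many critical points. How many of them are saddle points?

1

h separates as a function of p plus a function of q, so ∇h=0 decouples.
∂h/∂p = 6(p - 1) = 0 at p ∈ {1}; ∂h/∂q = 36(q - 3)(q - 1)(q + 3) = 0 at q ∈ {-3, 1, 3}.
The Hessian is diagonal: diag(h_pp, h_qq). Second derivatives: h_pp(1)=6; h_qq(-3)=864, h_qq(1)=-288, h_qq(3)=432.
Saddle points occur where the two diagonal entries have opposite signs: (1, 1). Count: 1.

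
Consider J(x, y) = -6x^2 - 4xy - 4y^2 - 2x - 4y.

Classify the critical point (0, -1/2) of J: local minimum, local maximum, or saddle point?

The Hessian of J is constant: H = [[-12, -4], [-4, -8]].
det(H) = (-12)·(-8) − (-4)² = 80.
det(H) > 0 and tr(H) = -20 < 0, so H is negative definite and the point is a local maximum.

local maximum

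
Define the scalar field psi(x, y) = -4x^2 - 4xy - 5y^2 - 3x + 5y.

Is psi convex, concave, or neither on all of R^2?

psi is quadratic, so its Hessian is the constant matrix H = [[-8, -4], [-4, -10]].
det(H) = 64, tr(H) = -18.
det(H) > 0 and tr(H) < 0, so H is negative definite everywhere: concave.

concave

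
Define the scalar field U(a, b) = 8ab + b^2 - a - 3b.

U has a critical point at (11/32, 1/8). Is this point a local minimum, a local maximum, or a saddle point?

saddle point

The Hessian of U is constant: H = [[0, 8], [8, 2]].
det(H) = 0·2 − 8² = -64.
Since det(H) < 0, H is indefinite and the critical point is a saddle point.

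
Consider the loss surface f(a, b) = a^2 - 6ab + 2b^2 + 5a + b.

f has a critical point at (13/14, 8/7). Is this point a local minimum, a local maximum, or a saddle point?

saddle point

The Hessian of f is constant: H = [[2, -6], [-6, 4]].
det(H) = 2·4 − (-6)² = -28.
Since det(H) < 0, H is indefinite and the critical point is a saddle point.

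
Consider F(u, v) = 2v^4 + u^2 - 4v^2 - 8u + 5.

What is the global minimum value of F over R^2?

F(u,v) separates as P(u) + Q(v) + 5, so its minimum is min P + min Q + 5.
P'(u) = 2u - 8 vanishes at u ∈ {4}; Q'(v) = 8v(v - 1)(v + 1) vanishes at v ∈ {-1, 0, 1}.
Local minima of P (where P''>0): P(4)=-16. Local minima of Q: Q(-1)=-2, Q(1)=-2.
So the global minimum of F is P(4) + Q(-1) + 5 = -16 − 2 + 5 = -13, attained at (4, -1).

-13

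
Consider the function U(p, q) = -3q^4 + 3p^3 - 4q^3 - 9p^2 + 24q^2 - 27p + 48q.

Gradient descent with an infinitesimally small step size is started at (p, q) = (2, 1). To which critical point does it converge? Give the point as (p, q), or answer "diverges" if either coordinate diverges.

(3, -1)

U is separable, so gradient descent decouples: p follows -∂U/∂p, q follows -∂U/∂q.
∂U/∂p = 9(p - 3)(p + 1); at p=2 this is -27, so p increases.
∂U/∂q = -12(q - 2)(q + 1)(q + 2); at q=1 this is 72, so q decreases.
p converges to its nearest critical value 3 (a local min of the p-part); q converges to -1. The iterate converges to (3, -1).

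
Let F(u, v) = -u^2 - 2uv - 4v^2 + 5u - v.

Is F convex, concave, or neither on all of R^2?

F is quadratic, so its Hessian is the constant matrix H = [[-2, -2], [-2, -8]].
det(H) = 12, tr(H) = -10.
det(H) > 0 and tr(H) < 0, so H is negative definite everywhere: concave.

concave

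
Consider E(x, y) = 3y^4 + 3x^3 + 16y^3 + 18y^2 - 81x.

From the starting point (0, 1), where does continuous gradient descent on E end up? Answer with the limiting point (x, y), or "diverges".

E is separable, so gradient descent decouples: x follows -∂E/∂x, y follows -∂E/∂y.
∂E/∂x = 9(x - 3)(x + 3); at x=0 this is -81, so x increases.
∂E/∂y = 12y(y + 1)(y + 3); at y=1 this is 96, so y decreases.
x converges to its nearest critical value 3 (a local min of the x-part); y converges to 0. The iterate converges to (3, 0).

(3, 0)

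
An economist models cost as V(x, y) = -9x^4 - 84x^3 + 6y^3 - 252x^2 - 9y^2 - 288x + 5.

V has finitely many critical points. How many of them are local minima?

1

V separates as a function of x plus a function of y, so ∇V=0 decouples.
∂V/∂x = -36(x + 1)(x + 2)(x + 4) = 0 at x ∈ {-4, -2, -1}; ∂V/∂y = 18y(y - 1) = 0 at y ∈ {0, 1}.
The Hessian is diagonal: diag(V_xx, V_yy). Second derivatives: V_xx(-4)=-216, V_xx(-2)=72, V_xx(-1)=-108; V_yy(0)=-18, V_yy(1)=18.
Local minima occur where both diagonal entries positive: (-2, 1). Count: 1.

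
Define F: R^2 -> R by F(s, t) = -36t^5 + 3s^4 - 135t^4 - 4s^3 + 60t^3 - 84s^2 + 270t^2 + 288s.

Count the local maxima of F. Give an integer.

2

F separates as a function of s plus a function of t, so ∇F=0 decouples.
∂F/∂s = 12(s - 3)(s - 2)(s + 4) = 0 at s ∈ {-4, 2, 3}; ∂F/∂t = -180t(t - 1)(t + 1)(t + 3) = 0 at t ∈ {-3, -1, 0, 1}.
The Hessian is diagonal: diag(F_ss, F_tt). Second derivatives: F_ss(-4)=504, F_ss(2)=-72, F_ss(3)=84; F_tt(-3)=4320, F_tt(-1)=-720, F_tt(0)=540, F_tt(1)=-1440.
Local maxima occur where both diagonal entries negative: (2, -1), (2, 1). Count: 2.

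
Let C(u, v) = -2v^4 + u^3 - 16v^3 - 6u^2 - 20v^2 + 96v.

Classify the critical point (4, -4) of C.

The mixed partial ∂²C/∂u∂v is 0, so the Hessian at any point is diag(C_uu, C_vv) = diag(6(u - 2), -8(3v^2 + 12v + 5)).
At (4, -4): H = diag(12, -40).
The eigenvalues have opposite signs, so H is indefinite: a saddle point.

saddle point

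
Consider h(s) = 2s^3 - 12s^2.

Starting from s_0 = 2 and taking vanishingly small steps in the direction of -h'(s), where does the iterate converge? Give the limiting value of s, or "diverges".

h'(s) = 6s(s - 4), so h'(2) = -24.
Gradient descent moves in the -h' direction, i.e. s is increasing.
The nearest critical point in that direction is s = 4, where h'' = 24 > 0 (a local minimum). The iterate converges there.

4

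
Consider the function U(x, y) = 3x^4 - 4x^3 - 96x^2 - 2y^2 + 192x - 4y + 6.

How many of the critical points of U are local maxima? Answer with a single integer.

1

U separates as a function of x plus a function of y, so ∇U=0 decouples.
∂U/∂x = 12(x - 4)(x - 1)(x + 4) = 0 at x ∈ {-4, 1, 4}; ∂U/∂y = -4(y + 1) = 0 at y ∈ {-1}.
The Hessian is diagonal: diag(U_xx, U_yy). Second derivatives: U_xx(-4)=480, U_xx(1)=-180, U_xx(4)=288; U_yy(-1)=-4.
Local maxima occur where both diagonal entries negative: (1, -1). Count: 1.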